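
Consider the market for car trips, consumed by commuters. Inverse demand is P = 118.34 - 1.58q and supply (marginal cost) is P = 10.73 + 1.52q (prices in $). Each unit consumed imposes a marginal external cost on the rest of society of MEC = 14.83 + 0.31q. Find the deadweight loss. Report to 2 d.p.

DWL = $96.03

Market equilibrium (private): 10.73 + 1.52q = 118.34 - 1.58q → q_m = 34.7129.
Social marginal benefit = demand − MEC = 103.51 - 1.89q.
Set SMB = MC: 103.51 - 1.89q = 10.73 + 1.52q → q* = 27.2082.
The welfare-loss triangle has base |q_m − q*| and height MEC(q_m) (the vertical gap between SMB and MC is zero at q* and MEC at q_m).
DWL = ½ × 7.5047 × 25.5910 = 96.0264.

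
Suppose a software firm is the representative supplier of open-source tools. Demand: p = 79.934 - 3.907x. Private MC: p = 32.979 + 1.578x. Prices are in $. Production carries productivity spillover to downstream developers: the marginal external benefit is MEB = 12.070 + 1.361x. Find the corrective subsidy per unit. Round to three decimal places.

Social marginal cost = private MC − MEB = 20.909 + 0.217x.
Set SMC = demand: 20.909 + 0.217x = 79.934 - 3.907x → x* = 14.3126.
The Pigouvian subsidy equals MEB at x*: 12.070 + 1.361×14.3126 = 31.5494.

subsidy = $31.549 per unit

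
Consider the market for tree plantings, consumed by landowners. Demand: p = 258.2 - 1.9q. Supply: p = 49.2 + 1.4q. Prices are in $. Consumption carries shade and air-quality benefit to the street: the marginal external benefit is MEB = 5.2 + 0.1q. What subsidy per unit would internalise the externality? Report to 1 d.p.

Social marginal benefit = demand + MEB = 263.4 - 1.8q.
Set SMB = MC: 263.4 - 1.8q = 49.2 + 1.4q → q* = 66.9375.
The Pigouvian subsidy equals MEB at q*: 5.2 + 0.1×66.9375 = 11.8938.

subsidy = $11.9 per unit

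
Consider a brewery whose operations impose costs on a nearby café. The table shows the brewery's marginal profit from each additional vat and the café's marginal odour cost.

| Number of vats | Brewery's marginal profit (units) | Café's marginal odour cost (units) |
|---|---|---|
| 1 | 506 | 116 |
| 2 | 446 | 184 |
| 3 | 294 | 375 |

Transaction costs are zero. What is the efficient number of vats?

2

Bargaining reaches the level where marginal profit last exceeds marginal odour cost.
That holds through level 2 (446 ≥ 184) but not at 3 (294 < 375).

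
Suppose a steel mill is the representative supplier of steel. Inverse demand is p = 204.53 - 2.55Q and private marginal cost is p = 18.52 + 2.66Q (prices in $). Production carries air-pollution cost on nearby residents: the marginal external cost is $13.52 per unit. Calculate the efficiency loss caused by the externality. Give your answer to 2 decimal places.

Market equilibrium (private): 18.52 + 2.66Q = 204.53 - 2.55Q → Q_m = 35.7025.
Social marginal cost = private MC + MEC = 32.04 + 2.66Q.
Set SMC = demand: 32.04 + 2.66Q = 204.53 - 2.55Q → Q* = 33.1075.
Between Q* and Q_m the wedge SMC − demand runs linearly from 0 to MEC(Q_m), so the loss is a triangle.
DWL = ½ × 2.5950 × 13.5200 = 17.5422.

DWL = $17.54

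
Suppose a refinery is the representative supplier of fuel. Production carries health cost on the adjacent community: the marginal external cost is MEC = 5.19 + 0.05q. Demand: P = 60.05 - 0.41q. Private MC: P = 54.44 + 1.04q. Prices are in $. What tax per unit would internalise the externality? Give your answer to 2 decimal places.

Social marginal cost = private MC + MEC = 59.63 + 1.09q.
Set SMC = demand: 59.63 + 1.09q = 60.05 - 0.41q → q* = 0.2800.
The Pigouvian tax equals MEC at q*: 5.19 + 0.05×0.2800 = 5.2040.

tax = $5.20 per unit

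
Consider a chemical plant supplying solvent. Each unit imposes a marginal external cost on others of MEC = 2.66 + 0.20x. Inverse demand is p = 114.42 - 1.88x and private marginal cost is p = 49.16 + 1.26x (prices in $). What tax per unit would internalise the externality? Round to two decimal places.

tax = $6.41 per unit

Social marginal cost = private MC + MEC = 51.82 + 1.46x.
Set SMC = demand: 51.82 + 1.46x = 114.42 - 1.88x → x* = 18.7425.
The Pigouvian tax equals MEC at x*: 2.66 + 0.20×18.7425 = 6.4085.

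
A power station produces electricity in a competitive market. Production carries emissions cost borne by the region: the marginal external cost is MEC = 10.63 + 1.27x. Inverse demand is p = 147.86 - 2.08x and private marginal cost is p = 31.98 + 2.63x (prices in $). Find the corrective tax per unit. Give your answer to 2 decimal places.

tax = $32.98 per unit

Social marginal cost = private MC + MEC = 42.61 + 3.90x.
Set SMC = demand: 42.61 + 3.90x = 147.86 - 2.08x → x* = 17.6003.
The Pigouvian tax equals MEC at x*: 10.63 + 1.27×17.6003 = 32.9824.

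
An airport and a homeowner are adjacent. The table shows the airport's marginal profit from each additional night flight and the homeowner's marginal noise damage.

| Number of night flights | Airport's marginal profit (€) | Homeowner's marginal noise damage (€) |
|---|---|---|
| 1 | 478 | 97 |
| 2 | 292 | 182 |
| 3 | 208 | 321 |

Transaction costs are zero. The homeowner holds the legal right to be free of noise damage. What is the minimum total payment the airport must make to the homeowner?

€279

Efficient level: marginal profit ≥ marginal noise damage through level 2, so k* = 2.
With the homeowner holding the right, the airport must at least compensate total damage at k*: 97 + 182 = 279.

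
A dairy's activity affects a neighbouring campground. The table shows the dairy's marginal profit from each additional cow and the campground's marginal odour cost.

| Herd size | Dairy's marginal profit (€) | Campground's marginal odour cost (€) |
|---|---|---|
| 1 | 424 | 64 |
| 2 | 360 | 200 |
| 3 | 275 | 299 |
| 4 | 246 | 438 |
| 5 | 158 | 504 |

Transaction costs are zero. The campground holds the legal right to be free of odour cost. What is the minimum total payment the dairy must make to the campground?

€264

Efficient level: marginal profit ≥ marginal odour cost through level 2, so k* = 2.
With the campground holding the right, the dairy must at least compensate total damage at k*: 64 + 200 = 264.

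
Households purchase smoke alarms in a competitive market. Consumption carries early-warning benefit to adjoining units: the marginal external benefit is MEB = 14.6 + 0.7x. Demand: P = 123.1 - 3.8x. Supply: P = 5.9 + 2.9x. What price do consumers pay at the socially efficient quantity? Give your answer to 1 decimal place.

Social marginal benefit = demand + MEB = 137.7 - 3.1x.
Set SMB = MC: 137.7 - 3.1x = 5.9 + 2.9x → x* = 21.9667.
Consumer price on the demand curve at x*: 123.1 − 3.8×21.9667 = 39.6265.

P = 39.6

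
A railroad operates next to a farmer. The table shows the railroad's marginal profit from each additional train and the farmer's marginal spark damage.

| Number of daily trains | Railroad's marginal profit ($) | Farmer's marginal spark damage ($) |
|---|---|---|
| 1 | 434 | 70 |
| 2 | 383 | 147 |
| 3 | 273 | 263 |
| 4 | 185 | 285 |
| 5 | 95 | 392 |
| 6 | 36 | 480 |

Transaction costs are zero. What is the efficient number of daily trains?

Bargaining reaches the level where marginal profit last exceeds marginal spark damage.
That holds through level 3 (273 ≥ 263) but not at 4 (185 < 285).

3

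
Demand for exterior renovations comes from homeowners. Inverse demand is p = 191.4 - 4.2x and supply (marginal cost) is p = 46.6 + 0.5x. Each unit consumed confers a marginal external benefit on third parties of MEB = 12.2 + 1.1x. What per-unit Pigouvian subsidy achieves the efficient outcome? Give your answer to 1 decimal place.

subsidy = 60.2 per unit

Social marginal benefit = demand + MEB = 203.6 - 3.1x.
Set SMB = MC: 203.6 - 3.1x = 46.6 + 0.5x → x* = 43.6111.
The Pigouvian subsidy equals MEB at x*: 12.2 + 1.1×43.6111 = 60.1722.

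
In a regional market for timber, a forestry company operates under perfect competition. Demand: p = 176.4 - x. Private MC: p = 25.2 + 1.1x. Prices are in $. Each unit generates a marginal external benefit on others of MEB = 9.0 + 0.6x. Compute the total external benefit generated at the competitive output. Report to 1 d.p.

$2203.2

Market equilibrium (private): 25.2 + 1.1x = 176.4 - x → x_m = 72.0000.
Total external benefit = ∫₀^{x_m} (9.0 + 0.6x) dx = 9.0×72.0000 + ½×0.6×72.0000² = 2203.2000.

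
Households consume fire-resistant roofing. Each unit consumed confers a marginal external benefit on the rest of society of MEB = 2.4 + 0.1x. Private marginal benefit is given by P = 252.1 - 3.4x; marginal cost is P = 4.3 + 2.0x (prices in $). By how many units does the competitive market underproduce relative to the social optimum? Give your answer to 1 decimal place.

1.3 units

Market equilibrium (private): 4.3 + 2.0x = 252.1 - 3.4x → x_m = 45.8889.
Social marginal benefit = demand + MEB = 254.5 - 3.3x.
Set SMB = MC: 254.5 - 3.3x = 4.3 + 2.0x → x* = 47.2075.
Gap = |45.8889 − 47.2075| = 1.3186.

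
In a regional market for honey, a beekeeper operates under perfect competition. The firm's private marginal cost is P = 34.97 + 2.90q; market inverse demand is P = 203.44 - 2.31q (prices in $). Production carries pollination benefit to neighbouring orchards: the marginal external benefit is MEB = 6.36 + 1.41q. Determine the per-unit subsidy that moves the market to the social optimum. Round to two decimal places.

Social marginal cost = private MC − MEB = 28.61 + 1.49q.
Set SMC = demand: 28.61 + 1.49q = 203.44 - 2.31q → q* = 46.0079.
The Pigouvian subsidy equals MEB at q*: 6.36 + 1.41×46.0079 = 71.2311.

subsidy = $71.23 per unit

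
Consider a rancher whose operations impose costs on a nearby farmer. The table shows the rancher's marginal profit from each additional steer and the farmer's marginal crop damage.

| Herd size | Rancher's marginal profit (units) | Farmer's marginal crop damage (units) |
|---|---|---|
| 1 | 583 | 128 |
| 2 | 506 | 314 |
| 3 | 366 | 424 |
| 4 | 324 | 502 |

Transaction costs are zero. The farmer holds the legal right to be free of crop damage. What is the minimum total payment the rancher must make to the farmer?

Efficient level: marginal profit ≥ marginal crop damage through level 2, so k* = 2.
With the farmer holding the right, the rancher must at least compensate total damage at k*: 128 + 314 = 442.

442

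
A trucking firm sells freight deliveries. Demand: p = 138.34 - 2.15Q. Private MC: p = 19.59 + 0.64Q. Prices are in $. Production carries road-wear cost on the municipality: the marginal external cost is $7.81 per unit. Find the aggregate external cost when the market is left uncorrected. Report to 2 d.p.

Market equilibrium (private): 19.59 + 0.64Q = 138.34 - 2.15Q → Q_m = 42.5627.
Total external cost = MEC × Q_m = 7.81 × 42.5627 = 332.4147.

$332.41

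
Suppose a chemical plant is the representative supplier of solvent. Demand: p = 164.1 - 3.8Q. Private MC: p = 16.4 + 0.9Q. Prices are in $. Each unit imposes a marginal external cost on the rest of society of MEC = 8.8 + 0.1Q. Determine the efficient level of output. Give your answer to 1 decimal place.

Social marginal cost = private MC + MEC = 25.2 + Q.
Set SMC = demand: 25.2 + Q = 164.1 - 3.8Q → Q* = 28.9375.

Q* = 28.9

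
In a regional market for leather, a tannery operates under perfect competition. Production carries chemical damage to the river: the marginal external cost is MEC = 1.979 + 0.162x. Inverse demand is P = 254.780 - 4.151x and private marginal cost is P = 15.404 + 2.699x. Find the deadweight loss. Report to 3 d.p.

DWL = 4.162

Market equilibrium (private): 15.404 + 2.699x = 254.780 - 4.151x → x_m = 34.9454.
Social marginal cost = private MC + MEC = 17.383 + 2.861x.
Set SMC = demand: 17.383 + 2.861x = 254.780 - 4.151x → x* = 33.8558.
The loss is the area between SMC and demand from x* to x_m; with linear curves that's a triangle of height MEC(x_m).
DWL = ½ × 1.0896 × 7.6402 = 4.1624.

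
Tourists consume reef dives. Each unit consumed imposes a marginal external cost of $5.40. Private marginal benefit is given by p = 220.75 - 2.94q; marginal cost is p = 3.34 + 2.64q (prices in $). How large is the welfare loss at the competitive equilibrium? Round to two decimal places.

DWL = $2.61

Market equilibrium (private): 3.34 + 2.64q = 220.75 - 2.94q → q_m = 38.9624.
Social marginal benefit = demand − MEC = 215.35 - 2.94q.
Set SMB = MC: 215.35 - 2.94q = 3.34 + 2.64q → q* = 37.9946.
The loss is the area between SMB and MC from q* to q_m; with linear curves that's a triangle of height MEC(q_m).
DWL = ½ × 0.9678 × 5.4000 = 2.6131.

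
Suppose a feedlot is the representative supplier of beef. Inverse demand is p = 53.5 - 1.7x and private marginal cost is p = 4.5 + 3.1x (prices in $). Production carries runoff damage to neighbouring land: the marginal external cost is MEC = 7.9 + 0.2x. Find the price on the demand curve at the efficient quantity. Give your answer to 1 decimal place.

Social marginal cost = private MC + MEC = 12.4 + 3.3x.
Set SMC = demand: 12.4 + 3.3x = 53.5 - 1.7x → x* = 8.2200.
Consumer price on the demand curve at x*: 53.5 − 1.7×8.2200 = 39.5260.

P = $39.5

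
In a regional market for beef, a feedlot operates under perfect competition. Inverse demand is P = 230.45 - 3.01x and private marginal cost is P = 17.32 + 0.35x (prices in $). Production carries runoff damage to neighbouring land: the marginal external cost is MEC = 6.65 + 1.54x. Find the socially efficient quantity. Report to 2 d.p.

Social marginal cost = private MC + MEC = 23.97 + 1.89x.
Set SMC = demand: 23.97 + 1.89x = 230.45 - 3.01x → x* = 42.1388.

x* = 42.14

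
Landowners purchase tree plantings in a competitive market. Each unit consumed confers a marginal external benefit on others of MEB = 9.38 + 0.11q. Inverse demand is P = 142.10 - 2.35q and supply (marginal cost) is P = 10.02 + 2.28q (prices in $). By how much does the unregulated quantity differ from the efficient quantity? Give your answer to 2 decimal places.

2.77 units

Market equilibrium (private): 10.02 + 2.28q = 142.10 - 2.35q → q_m = 28.5270.
Social marginal benefit = demand + MEB = 151.48 - 2.24q.
Set SMB = MC: 151.48 - 2.24q = 10.02 + 2.28q → q* = 31.2965.
Gap = |28.5270 − 31.2965| = 2.7695.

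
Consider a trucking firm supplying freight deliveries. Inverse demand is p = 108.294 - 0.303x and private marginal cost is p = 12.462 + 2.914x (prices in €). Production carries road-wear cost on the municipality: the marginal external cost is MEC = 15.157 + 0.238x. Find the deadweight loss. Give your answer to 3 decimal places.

Market equilibrium (private): 12.462 + 2.914x = 108.294 - 0.303x → x_m = 29.7892.
Social marginal cost = private MC + MEC = 27.619 + 3.152x.
Set SMC = demand: 27.619 + 3.152x = 108.294 - 0.303x → x* = 23.3502.
Height of the DWL triangle at x_m is SMC(x_m) − demand(x_m) = MEC(x_m) = 22.2468.
DWL = ½ × 6.4390 × 22.2468 = 71.6236.

DWL = €71.624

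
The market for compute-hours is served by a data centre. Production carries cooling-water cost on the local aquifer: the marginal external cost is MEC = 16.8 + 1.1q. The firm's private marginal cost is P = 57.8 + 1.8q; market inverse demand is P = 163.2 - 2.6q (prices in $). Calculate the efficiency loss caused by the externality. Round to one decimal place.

DWL = $169.3

Market equilibrium (private): 57.8 + 1.8q = 163.2 - 2.6q → q_m = 23.9545.
Social marginal cost = private MC + MEC = 74.6 + 2.9q.
Set SMC = demand: 74.6 + 2.9q = 163.2 - 2.6q → q* = 16.1091.
Height of the DWL triangle at q_m is SMC(q_m) − demand(q_m) = MEC(q_m) = 43.1500.
DWL = ½ × 7.8454 × 43.1500 = 169.2645.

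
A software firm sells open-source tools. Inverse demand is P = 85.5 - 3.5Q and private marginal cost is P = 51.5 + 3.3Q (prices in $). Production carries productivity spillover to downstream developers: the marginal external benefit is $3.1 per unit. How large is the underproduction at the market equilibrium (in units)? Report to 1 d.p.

Market equilibrium (private): 51.5 + 3.3Q = 85.5 - 3.5Q → Q_m = 5.0000.
Social marginal cost = private MC − MEB = 48.4 + 3.3Q.
Set SMC = demand: 48.4 + 3.3Q = 85.5 - 3.5Q → Q* = 5.4559.
Gap = |5.0000 − 5.4559| = 0.4559.

0.5 units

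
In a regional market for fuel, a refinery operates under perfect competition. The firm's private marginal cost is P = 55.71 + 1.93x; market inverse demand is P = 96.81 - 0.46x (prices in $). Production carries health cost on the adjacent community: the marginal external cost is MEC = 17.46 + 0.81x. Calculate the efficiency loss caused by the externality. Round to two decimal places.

DWL = $153.95

Market equilibrium (private): 55.71 + 1.93x = 96.81 - 0.46x → x_m = 17.1967.
Social marginal cost = private MC + MEC = 73.17 + 2.74x.
Set SMC = demand: 73.17 + 2.74x = 96.81 - 0.46x → x* = 7.3875.
Between x* and x_m the wedge SMC − demand runs linearly from 0 to MEC(x_m), so the loss is a triangle.
DWL = ½ × 9.8092 × 31.3893 = 153.9520.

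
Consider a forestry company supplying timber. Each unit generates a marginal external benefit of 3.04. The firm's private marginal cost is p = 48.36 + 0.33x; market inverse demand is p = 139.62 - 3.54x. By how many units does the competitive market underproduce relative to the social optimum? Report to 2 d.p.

0.79 units

Market equilibrium (private): 48.36 + 0.33x = 139.62 - 3.54x → x_m = 23.5814.
Social marginal cost = private MC − MEB = 45.32 + 0.33x.
Set SMC = demand: 45.32 + 0.33x = 139.62 - 3.54x → x* = 24.3669.
Gap = |23.5814 − 24.3669| = 0.7855.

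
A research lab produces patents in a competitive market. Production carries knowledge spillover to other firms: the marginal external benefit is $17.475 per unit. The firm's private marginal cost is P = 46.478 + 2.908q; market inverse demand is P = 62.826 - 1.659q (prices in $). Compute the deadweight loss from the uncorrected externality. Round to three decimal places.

Market equilibrium (private): 46.478 + 2.908q = 62.826 - 1.659q → q_m = 3.5796.
Social marginal cost = private MC − MEB = 29.003 + 2.908q.
Set SMC = demand: 29.003 + 2.908q = 62.826 - 1.659q → q* = 7.4060.
Height of the DWL triangle at q_m is demand(q_m) − SMC(q_m) = MEB(q_m) = 17.4750.
DWL = ½ × 3.8264 × 17.4750 = 33.4332.

DWL = $33.433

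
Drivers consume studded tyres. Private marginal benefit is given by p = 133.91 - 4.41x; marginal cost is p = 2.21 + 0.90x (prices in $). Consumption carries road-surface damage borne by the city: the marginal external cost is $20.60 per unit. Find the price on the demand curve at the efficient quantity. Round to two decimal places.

Social marginal benefit = demand − MEC = 113.31 - 4.41x.
Set SMB = MC: 113.31 - 4.41x = 2.21 + 0.90x → x* = 20.9228.
Consumer price on the demand curve at x*: 133.91 − 4.41×20.9228 = 41.6405.

P = $41.64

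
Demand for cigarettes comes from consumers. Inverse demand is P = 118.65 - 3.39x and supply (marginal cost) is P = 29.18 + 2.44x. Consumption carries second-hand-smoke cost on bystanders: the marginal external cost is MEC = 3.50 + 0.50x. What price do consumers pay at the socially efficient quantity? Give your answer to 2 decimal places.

Social marginal benefit = demand − MEC = 115.15 - 3.89x.
Set SMB = MC: 115.15 - 3.89x = 29.18 + 2.44x → x* = 13.5814.
Consumer price on the demand curve at x*: 118.65 − 3.39×13.5814 = 72.6091.

P = 72.61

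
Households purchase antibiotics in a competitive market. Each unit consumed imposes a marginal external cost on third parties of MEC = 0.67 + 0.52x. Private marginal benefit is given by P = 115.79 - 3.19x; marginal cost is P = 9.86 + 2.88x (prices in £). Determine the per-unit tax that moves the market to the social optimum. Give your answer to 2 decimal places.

Social marginal benefit = demand − MEC = 115.12 - 3.71x.
Set SMB = MC: 115.12 - 3.71x = 9.86 + 2.88x → x* = 15.9727.
The Pigouvian tax equals MEC at x*: 0.67 + 0.52×15.9727 = 8.9758.

tax = £8.98 per unit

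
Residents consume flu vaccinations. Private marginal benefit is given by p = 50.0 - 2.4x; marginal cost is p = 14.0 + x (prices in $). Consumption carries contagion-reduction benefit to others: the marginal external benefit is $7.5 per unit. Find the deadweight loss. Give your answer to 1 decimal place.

Market equilibrium (private): 14.0 + x = 50.0 - 2.4x → x_m = 10.5882.
Social marginal benefit = demand + MEB = 57.5 - 2.4x.
Set SMB = MC: 57.5 - 2.4x = 14.0 + x → x* = 12.7941.
The welfare-loss triangle has base |x_m − x*| and height MEB(x_m) (the vertical gap between SMB and MC is zero at x* and MEB at x_m).
DWL = ½ × 2.2059 × 7.5000 = 8.2721.

DWL = $8.3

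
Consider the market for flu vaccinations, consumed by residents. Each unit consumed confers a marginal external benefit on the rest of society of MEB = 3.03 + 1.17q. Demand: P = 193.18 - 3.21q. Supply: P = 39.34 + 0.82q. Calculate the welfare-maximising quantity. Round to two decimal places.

Social marginal benefit = demand + MEB = 196.21 - 2.04q.
Set SMB = MC: 196.21 - 2.04q = 39.34 + 0.82q → q* = 54.8497.

q* = 54.85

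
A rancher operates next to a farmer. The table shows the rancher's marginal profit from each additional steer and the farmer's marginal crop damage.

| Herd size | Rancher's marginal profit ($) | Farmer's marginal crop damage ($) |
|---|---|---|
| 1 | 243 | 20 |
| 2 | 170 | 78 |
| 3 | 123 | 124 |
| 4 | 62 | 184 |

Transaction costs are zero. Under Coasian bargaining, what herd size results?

2

Bargaining reaches the level where marginal profit last exceeds marginal crop damage.
That holds through level 2 (170 ≥ 78) but not at 3 (123 < 124).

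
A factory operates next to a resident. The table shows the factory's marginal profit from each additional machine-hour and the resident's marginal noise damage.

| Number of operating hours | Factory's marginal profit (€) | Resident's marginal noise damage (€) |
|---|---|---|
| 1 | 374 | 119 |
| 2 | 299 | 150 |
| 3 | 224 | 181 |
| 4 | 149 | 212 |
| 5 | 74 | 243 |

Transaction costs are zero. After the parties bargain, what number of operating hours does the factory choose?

3

Bargaining reaches the level where marginal profit last exceeds marginal noise damage.
That holds through level 3 (224 ≥ 181) but not at 4 (149 < 212).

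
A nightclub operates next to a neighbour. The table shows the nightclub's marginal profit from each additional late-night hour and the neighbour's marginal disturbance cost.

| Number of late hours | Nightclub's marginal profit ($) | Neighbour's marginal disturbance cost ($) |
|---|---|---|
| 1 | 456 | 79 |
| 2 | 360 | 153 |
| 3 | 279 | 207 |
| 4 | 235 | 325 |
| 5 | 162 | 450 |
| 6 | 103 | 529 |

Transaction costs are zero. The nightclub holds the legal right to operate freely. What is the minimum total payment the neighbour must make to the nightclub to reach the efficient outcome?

Left alone the nightclub would choose level 6 (marginal profit stays positive).
Efficient level: k* = 3 (marginal profit ≥ marginal disturbance cost through 3).
The neighbour must at least cover the nightclub's forgone profit from cutting 6→3: 235 + 162 + 103 = 500.

$500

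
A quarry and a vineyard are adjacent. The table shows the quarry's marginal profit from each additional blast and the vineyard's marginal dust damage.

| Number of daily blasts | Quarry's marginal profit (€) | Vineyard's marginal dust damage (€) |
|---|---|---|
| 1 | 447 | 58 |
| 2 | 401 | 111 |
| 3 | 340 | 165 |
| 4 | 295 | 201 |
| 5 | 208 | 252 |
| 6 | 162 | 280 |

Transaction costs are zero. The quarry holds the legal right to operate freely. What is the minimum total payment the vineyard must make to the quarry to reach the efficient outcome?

€370

Left alone the quarry would choose level 6 (marginal profit stays positive).
Efficient level: k* = 4 (marginal profit ≥ marginal dust damage through 4).
The vineyard must at least cover the quarry's forgone profit from cutting 6→4: 208 + 162 = 370.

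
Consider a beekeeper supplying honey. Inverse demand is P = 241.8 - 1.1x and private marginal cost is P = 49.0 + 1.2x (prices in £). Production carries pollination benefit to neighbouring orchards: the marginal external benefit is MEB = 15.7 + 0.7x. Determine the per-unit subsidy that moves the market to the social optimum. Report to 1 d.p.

Social marginal cost = private MC − MEB = 33.3 + 0.5x.
Set SMC = demand: 33.3 + 0.5x = 241.8 - 1.1x → x* = 130.3125.
The Pigouvian subsidy equals MEB at x*: 15.7 + 0.7×130.3125 = 106.9188.

subsidy = £106.9 per unit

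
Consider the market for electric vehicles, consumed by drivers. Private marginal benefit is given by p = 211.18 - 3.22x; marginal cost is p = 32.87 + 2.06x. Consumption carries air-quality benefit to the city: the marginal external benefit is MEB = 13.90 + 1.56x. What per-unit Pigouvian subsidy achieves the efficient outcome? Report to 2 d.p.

subsidy = 94.50 per unit

Social marginal benefit = demand + MEB = 225.08 - 1.66x.
Set SMB = MC: 225.08 - 1.66x = 32.87 + 2.06x → x* = 51.6694.
The Pigouvian subsidy equals MEB at x*: 13.90 + 1.56×51.6694 = 94.5043.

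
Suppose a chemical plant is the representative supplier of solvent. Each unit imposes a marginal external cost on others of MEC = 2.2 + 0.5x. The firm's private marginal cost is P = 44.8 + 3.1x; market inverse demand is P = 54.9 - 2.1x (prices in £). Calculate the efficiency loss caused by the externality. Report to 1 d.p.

DWL = £0.9

Market equilibrium (private): 44.8 + 3.1x = 54.9 - 2.1x → x_m = 1.9423.
Social marginal cost = private MC + MEC = 47.0 + 3.6x.
Set SMC = demand: 47.0 + 3.6x = 54.9 - 2.1x → x* = 1.3860.
The loss is the area between SMC and demand from x* to x_m; with linear curves that's a triangle of height MEC(x_m).
DWL = ½ × 0.5563 × 3.1712 = 0.8821.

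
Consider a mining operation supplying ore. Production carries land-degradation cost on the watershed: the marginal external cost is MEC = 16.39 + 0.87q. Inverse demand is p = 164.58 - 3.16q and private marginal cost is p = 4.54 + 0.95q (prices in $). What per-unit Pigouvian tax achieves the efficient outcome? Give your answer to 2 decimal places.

Social marginal cost = private MC + MEC = 20.93 + 1.82q.
Set SMC = demand: 20.93 + 1.82q = 164.58 - 3.16q → q* = 28.8454.
The Pigouvian tax equals MEC at q*: 16.39 + 0.87×28.8454 = 41.4855.

tax = $41.49 per unit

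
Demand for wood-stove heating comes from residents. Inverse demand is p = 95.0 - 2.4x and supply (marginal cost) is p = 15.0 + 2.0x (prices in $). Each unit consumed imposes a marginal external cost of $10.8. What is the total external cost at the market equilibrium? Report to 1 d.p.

$196.4

Market equilibrium (private): 15.0 + 2.0x = 95.0 - 2.4x → x_m = 18.1818.
Total external cost = MEC × x_m = 10.8 × 18.1818 = 196.3634.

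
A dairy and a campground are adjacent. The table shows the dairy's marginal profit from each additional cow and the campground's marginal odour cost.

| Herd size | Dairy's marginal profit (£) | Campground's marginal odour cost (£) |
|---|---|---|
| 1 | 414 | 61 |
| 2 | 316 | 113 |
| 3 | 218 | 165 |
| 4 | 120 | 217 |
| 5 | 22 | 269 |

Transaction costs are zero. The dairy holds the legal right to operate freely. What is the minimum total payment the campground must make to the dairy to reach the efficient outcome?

£142

Left alone the dairy would choose level 5 (marginal profit stays positive).
Efficient level: k* = 3 (marginal profit ≥ marginal odour cost through 3).
The campground must at least cover the dairy's forgone profit from cutting 5→3: 120 + 22 = 142.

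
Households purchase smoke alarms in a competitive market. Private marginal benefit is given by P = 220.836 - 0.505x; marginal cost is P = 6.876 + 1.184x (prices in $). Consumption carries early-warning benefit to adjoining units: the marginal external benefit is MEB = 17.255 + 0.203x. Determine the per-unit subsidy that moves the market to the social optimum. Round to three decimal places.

subsidy = $48.841 per unit

Social marginal benefit = demand + MEB = 238.091 - 0.302x.
Set SMB = MC: 238.091 - 0.302x = 6.876 + 1.184x → x* = 155.5956.
The Pigouvian subsidy equals MEB at x*: 17.255 + 0.203×155.5956 = 48.8409.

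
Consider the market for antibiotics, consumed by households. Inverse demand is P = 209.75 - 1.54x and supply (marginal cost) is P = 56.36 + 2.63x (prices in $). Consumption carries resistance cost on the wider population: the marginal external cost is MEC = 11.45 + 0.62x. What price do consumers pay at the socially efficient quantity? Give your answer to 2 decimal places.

P = $164.12

Social marginal benefit = demand − MEC = 198.30 - 2.16x.
Set SMB = MC: 198.30 - 2.16x = 56.36 + 2.63x → x* = 29.6326.
Consumer price on the demand curve at x*: 209.75 − 1.54×29.6326 = 164.1158.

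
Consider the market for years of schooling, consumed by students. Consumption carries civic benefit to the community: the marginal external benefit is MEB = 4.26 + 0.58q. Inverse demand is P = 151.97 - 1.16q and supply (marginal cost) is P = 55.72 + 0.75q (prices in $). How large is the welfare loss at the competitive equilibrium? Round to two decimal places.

DWL = $421.59

Market equilibrium (private): 55.72 + 0.75q = 151.97 - 1.16q → q_m = 50.3927.
Social marginal benefit = demand + MEB = 156.23 - 0.58q.
Set SMB = MC: 156.23 - 0.58q = 55.72 + 0.75q → q* = 75.5714.
Height of the DWL triangle at q_m is SMB(q_m) − MC(q_m) = MEB(q_m) = 33.4877.
DWL = ½ × 25.1787 × 33.4877 = 421.5884.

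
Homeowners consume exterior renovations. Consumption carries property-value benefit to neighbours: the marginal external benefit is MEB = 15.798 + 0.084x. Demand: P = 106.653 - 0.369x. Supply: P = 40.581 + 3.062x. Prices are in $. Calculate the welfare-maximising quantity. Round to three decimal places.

Social marginal benefit = demand + MEB = 122.451 - 0.285x.
Set SMB = MC: 122.451 - 0.285x = 40.581 + 3.062x → x* = 24.4607.

x* = 24.461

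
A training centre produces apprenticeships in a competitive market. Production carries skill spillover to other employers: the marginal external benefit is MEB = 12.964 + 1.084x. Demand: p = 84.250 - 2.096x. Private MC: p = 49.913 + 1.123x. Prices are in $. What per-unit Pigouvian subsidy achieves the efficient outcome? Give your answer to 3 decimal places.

Social marginal cost = private MC − MEB = 36.949 + 0.039x.
Set SMC = demand: 36.949 + 0.039x = 84.250 - 2.096x → x* = 22.1550.
The Pigouvian subsidy equals MEB at x*: 12.964 + 1.084×22.1550 = 36.9800.

subsidy = $36.980 per unit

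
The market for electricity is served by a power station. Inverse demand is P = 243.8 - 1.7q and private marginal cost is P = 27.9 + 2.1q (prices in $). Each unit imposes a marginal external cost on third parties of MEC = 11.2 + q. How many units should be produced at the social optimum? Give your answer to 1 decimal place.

Social marginal cost = private MC + MEC = 39.1 + 3.1q.
Set SMC = demand: 39.1 + 3.1q = 243.8 - 1.7q → q* = 42.6458.

q* = 42.6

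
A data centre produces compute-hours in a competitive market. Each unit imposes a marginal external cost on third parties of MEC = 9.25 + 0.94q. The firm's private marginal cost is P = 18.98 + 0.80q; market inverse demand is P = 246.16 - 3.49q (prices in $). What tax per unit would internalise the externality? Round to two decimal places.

tax = $48.42 per unit

Social marginal cost = private MC + MEC = 28.23 + 1.74q.
Set SMC = demand: 28.23 + 1.74q = 246.16 - 3.49q → q* = 41.6692.
The Pigouvian tax equals MEC at q*: 9.25 + 0.94×41.6692 = 48.4190.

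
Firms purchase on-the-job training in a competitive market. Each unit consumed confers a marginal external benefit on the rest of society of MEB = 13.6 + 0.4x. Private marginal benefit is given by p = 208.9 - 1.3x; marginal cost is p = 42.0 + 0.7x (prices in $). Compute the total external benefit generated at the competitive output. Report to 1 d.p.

$2527.7

Market equilibrium (private): 42.0 + 0.7x = 208.9 - 1.3x → x_m = 83.4500.
Total external benefit = ∫₀^{x_m} (13.6 + 0.4x) dx = 13.6×83.4500 + ½×0.4×83.4500² = 2527.7005.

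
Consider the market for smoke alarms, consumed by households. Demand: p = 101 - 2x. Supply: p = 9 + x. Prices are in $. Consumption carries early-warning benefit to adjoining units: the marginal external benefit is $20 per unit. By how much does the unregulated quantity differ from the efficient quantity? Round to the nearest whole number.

7 units

Market equilibrium (private): 9 + x = 101 - 2x → x_m = 30.6667.
Social marginal benefit = demand + MEB = 121 - 2x.
Set SMB = MC: 121 - 2x = 9 + x → x* = 37.3333.
Gap = |30.6667 − 37.3333| = 6.6666.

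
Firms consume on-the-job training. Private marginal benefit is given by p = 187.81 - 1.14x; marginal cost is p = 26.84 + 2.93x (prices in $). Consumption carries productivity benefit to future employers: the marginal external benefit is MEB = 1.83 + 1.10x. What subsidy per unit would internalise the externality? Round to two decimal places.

Social marginal benefit = demand + MEB = 189.64 - 0.04x.
Set SMB = MC: 189.64 - 0.04x = 26.84 + 2.93x → x* = 54.8148.
The Pigouvian subsidy equals MEB at x*: 1.83 + 1.10×54.8148 = 62.1263.

subsidy = $62.13 per unit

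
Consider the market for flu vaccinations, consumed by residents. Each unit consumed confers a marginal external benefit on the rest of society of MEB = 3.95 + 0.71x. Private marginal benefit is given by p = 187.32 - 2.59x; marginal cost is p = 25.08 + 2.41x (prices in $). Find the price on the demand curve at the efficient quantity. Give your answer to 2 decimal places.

Social marginal benefit = demand + MEB = 191.27 - 1.88x.
Set SMB = MC: 191.27 - 1.88x = 25.08 + 2.41x → x* = 38.7389.
Consumer price on the demand curve at x*: 187.32 − 2.59×38.7389 = 86.9862.

P = $86.99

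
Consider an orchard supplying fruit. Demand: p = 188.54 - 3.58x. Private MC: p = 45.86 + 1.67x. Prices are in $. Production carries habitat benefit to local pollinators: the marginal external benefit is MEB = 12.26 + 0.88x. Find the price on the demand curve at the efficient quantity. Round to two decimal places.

Social marginal cost = private MC − MEB = 33.60 + 0.79x.
Set SMC = demand: 33.60 + 0.79x = 188.54 - 3.58x → x* = 35.4554.
Consumer price on the demand curve at x*: 188.54 − 3.58×35.4554 = 61.6097.

P = $61.61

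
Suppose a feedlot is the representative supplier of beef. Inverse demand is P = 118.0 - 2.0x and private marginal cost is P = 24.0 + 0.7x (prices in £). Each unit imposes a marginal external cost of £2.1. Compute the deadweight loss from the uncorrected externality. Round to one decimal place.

Market equilibrium (private): 24.0 + 0.7x = 118.0 - 2.0x → x_m = 34.8148.
Social marginal cost = private MC + MEC = 26.1 + 0.7x.
Set SMC = demand: 26.1 + 0.7x = 118.0 - 2.0x → x* = 34.0370.
Between x* and x_m the wedge SMC − demand runs linearly from 0 to MEC(x_m), so the loss is a triangle.
DWL = ½ × 0.7778 × 2.1000 = 0.8167.

DWL = £0.8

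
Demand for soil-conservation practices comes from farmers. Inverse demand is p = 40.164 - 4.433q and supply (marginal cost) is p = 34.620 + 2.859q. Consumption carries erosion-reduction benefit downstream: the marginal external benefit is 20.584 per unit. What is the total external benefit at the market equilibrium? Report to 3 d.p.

15.650

Market equilibrium (private): 34.620 + 2.859q = 40.164 - 4.433q → q_m = 0.7603.
Total external benefit = MEB × q_m = 20.584 × 0.7603 = 15.6500.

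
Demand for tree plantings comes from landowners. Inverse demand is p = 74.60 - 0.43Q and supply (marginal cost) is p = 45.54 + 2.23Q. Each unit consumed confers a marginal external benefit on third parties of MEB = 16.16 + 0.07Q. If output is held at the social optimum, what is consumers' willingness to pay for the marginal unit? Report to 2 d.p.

P = 67.09

Social marginal benefit = demand + MEB = 90.76 - 0.36Q.
Set SMB = MC: 90.76 - 0.36Q = 45.54 + 2.23Q → Q* = 17.4595.
Consumer price on the demand curve at Q*: 74.60 − 0.43×17.4595 = 67.0924.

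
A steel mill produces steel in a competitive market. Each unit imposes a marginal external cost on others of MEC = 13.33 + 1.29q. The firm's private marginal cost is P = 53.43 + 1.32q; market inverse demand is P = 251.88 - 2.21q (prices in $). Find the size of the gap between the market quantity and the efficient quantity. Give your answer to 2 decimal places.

17.81 units

Market equilibrium (private): 53.43 + 1.32q = 251.88 - 2.21q → q_m = 56.2181.
Social marginal cost = private MC + MEC = 66.76 + 2.61q.
Set SMC = demand: 66.76 + 2.61q = 251.88 - 2.21q → q* = 38.4066.
Gap = |56.2181 − 38.4066| = 17.8115.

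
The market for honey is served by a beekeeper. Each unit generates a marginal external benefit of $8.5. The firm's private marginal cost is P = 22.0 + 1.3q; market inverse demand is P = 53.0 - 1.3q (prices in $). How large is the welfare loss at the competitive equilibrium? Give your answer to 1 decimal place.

DWL = $13.9

Market equilibrium (private): 22.0 + 1.3q = 53.0 - 1.3q → q_m = 11.9231.
Social marginal cost = private MC − MEB = 13.5 + 1.3q.
Set SMC = demand: 13.5 + 1.3q = 53.0 - 1.3q → q* = 15.1923.
The loss is the area between SMC and demand from q* to q_m; with linear curves that's a triangle of height MEB(q_m).
DWL = ½ × 3.2692 × 8.5000 = 13.8941.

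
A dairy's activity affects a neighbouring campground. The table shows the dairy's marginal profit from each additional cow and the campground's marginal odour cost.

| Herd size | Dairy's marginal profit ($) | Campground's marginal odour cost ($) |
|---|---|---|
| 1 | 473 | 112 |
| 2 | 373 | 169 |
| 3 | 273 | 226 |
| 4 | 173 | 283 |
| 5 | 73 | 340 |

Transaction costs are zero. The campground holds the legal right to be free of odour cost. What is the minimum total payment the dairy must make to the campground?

Efficient level: marginal profit ≥ marginal odour cost through level 3, so k* = 3.
With the campground holding the right, the dairy must at least compensate total damage at k*: 112 + 169 + 226 = 507.

$507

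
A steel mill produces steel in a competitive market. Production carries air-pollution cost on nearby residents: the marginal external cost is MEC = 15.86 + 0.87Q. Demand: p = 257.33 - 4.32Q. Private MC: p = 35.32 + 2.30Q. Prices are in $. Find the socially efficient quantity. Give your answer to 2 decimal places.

Social marginal cost = private MC + MEC = 51.18 + 3.17Q.
Set SMC = demand: 51.18 + 3.17Q = 257.33 - 4.32Q → Q* = 27.5234.

Q* = 27.52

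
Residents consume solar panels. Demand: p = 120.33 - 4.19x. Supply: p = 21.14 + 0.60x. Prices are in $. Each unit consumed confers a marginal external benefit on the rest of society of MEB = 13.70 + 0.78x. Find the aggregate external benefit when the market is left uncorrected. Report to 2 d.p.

$450.93

Market equilibrium (private): 21.14 + 0.60x = 120.33 - 4.19x → x_m = 20.7077.
Total external benefit = ∫₀^{x_m} (13.70 + 0.78x) dx = 13.70×20.7077 + ½×0.78×20.7077² = 450.9309.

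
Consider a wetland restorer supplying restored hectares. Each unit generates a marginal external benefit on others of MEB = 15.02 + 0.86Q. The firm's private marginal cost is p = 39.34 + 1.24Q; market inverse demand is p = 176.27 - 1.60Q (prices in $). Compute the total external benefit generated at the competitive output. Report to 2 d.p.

$1723.79

Market equilibrium (private): 39.34 + 1.24Q = 176.27 - 1.60Q → Q_m = 48.2148.
Total external benefit = ∫₀^{Q_m} (15.02 + 0.86Q) dQ = 15.02×48.2148 + ½×0.86×48.2148² = 1723.7931.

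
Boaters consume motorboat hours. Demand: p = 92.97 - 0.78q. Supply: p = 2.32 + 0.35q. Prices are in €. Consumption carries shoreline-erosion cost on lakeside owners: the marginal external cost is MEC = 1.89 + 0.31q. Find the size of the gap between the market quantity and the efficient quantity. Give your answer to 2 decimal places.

18.58 units

Market equilibrium (private): 2.32 + 0.35q = 92.97 - 0.78q → q_m = 80.2212.
Social marginal benefit = demand − MEC = 91.08 - 1.09q.
Set SMB = MC: 91.08 - 1.09q = 2.32 + 0.35q → q* = 61.6389.
Gap = |80.2212 − 61.6389| = 18.5823.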